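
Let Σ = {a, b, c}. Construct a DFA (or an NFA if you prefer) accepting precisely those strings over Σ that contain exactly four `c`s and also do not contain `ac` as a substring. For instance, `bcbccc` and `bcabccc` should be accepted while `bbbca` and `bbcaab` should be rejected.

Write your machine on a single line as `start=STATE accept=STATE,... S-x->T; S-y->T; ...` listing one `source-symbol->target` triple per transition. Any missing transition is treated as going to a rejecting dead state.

start=q0; accept=q11,q13; q0-a->q1; q0-b->q0; q0-c->q2; q1-a->q1; q1-b->q0; q1-c->q3; q2-a->q4; q2-b->q2; q2-c->q5; q3-a->q3; q3-b->q3; q3-c->q6; q4-a->q4; q4-b->q2; q4-c->q6; q5-a->q7; q5-b->q5; q5-c->q8; q6-a->q6; q6-b->q6; q6-c->q9; q7-a->q7; q7-b->q5; q7-c->q9; q8-a->q10; q8-b->q8; q8-c->q11; q9-a->q9; q9-b->q9; q9-c->q12; q10-a->q10; q10-b->q8; q10-c->q12; q11-a->q13; q11-b->q11; q11-c->q14; q12-a->q12; q12-b->q12; q12-c->q15; q13-a->q13; q13-b->q11; q13-c->q15; q14-a->q16; q14-b->q14; q14-c->q14; q15-a->q15; q15-b->q15; q15-c->q15; q16-a->q16; q16-b->q14; q16-c->q15

Run two small machines in parallel and take their product. The first has 6 states tracking the count of `c`s, saturating at 5; the second has 3 states tracking partial matches of the forbidden pattern `ac`. A product state is a pair (one from each), accepting exactly when both do.
          a    b    c  
>  q0     q1   q0   q2 
   q1     q1   q0   q3 
   q2     q4   q2   q5 
   q3     q3   q3   q6 
   q4     q4   q2   q6 
   q5     q7   q5   q8 
   q6     q6   q6   q9 
   q7     q7   q5   q9 
   q8    q10   q8  q11 
   q9     q9   q9  q12 
   q10   q10   q8  q12 
 * q11   q13  q11  q14 
   q12   q12  q12  q15 
 * q13   q13  q11  q15 
   q14   q16  q14  q14 
   q15   q15  q15  q15 
   q16   q16  q14  q15 
(> = start, * = accepting)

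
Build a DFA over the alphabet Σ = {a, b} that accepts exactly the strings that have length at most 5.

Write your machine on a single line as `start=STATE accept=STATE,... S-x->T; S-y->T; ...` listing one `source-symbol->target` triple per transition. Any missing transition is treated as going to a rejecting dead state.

start=q0; accept=q0,q1,q2,q3,q4,q5; q0-a->q1; q0-b->q1; q1-a->q2; q1-b->q2; q2-a->q3; q2-b->q3; q3-a->q4; q3-b->q4; q4-a->q5; q4-b->q5; q5-a->q6; q5-b->q6; q6-a->q6; q6-b->q6

Count input length up to 6: every symbol moves from q0 toward q6, which means 'more than 5' and absorbs. Accept from {q0, q1, q2, q3, q4, q5}.
A 7-state machine:
        a   b  
>* q0   q1  q1 
 * q1   q2  q2 
 * q2   q3  q3 
 * q3   q4  q4 
 * q4   q5  q5 
 * q5   q6  q6 
   q6   q6  q6 
(> = start, * = accepting)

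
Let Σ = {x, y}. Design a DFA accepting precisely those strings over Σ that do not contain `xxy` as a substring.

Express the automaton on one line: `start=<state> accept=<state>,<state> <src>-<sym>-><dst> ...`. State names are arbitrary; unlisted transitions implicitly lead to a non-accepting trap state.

start=S0 accept=S0,S1,S2 S0-x->S1 S0-y->S0 S1-x->S2 S1-y->S0 S2-x->S2 S2-y->S3 S3-x->S3 S3-y->S3

Track partial matches of the forbidden pattern `xxy`. State S3 is a dead state reached once `xxy` has occurred; every other state accepts. S0 means no part of `xxy` is currently matched.
A 4-state machine:
        x   y  
>* S0   S1  S0 
 * S1   S2  S0 
 * S2   S2  S3 
   S3   S3  S3 
(> = start, * = accepting)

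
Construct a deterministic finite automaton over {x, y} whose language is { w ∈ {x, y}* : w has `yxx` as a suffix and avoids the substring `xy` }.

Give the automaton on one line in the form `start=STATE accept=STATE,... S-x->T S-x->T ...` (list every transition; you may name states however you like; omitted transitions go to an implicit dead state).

Build one automaton per condition and run them in lockstep. The first has 4 states tracking how much of the suffix `yxx` has currently been matched; the second has 3 states tracking partial matches of the forbidden pattern `xy`. A product state is a pair (one from each), accepting exactly when both do.
A 9-state machine:
        x   y  
>  s0   s1  s2 
   s1   s1  s3 
   s2   s4  s2 
   s3   s5  s3 
   s4   s6  s3 
   s5   s7  s3 
 * s6   s1  s3 
   s7   s8  s3 
   s8   s8  s3 
(> = start, * = accepting)

start=s0 accept=s6 s0-x->s1 s0-y->s2 s1-x->s1 s1-y->s3 s2-x->s4 s2-y->s2 s3-x->s5 s3-y->s3 s4-x->s6 s4-y->s3 s5-x->s7 s5-y->s3 s6-x->s1 s6-y->s3 s7-x->s8 s7-y->s3 s8-x->s8 s8-y->s3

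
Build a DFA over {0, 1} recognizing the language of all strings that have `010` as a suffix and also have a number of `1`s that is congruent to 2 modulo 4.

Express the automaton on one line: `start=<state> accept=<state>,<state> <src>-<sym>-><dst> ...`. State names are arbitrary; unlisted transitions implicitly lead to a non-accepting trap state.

start=A accept=G A-0->A A-1->B B-0->C B-1->D C-0->C C-1->E D-0->D D-1->F E-0->G E-1->F F-0->F F-1->A G-0->D G-1->F

Run two small machines in parallel and take their product. The first has 4 states tracking how much of the suffix `010` has currently been matched; the second has 4 states tracking the count of `1`s modulo 4. A product state is a pair (one from each), accepting exactly when both do. Minimizing collapses redundant product states.
       0  1 
>  A   A  B 
   B   C  D 
   C   C  E 
   D   D  F 
   E   G  F 
   F   F  A 
 * G   D  F 
(> = start, * = accepting)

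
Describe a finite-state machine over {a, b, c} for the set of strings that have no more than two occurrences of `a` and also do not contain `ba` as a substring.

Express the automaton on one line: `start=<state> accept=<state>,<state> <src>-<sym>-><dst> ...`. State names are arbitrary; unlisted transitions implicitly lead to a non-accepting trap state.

start=S0 accept=S0,S1,S2,S3,S4 S0-a->S1 S0-b->S2 S0-c->S0 S1-a->S3 S1-b->S4 S1-c->S1 S2-a->S5 S2-b->S2 S2-c->S0 S3-a->S5 S3-b->S3 S3-c->S3 S4-a->S5 S4-b->S4 S4-c->S1 S5-a->S5 S5-b->S5 S5-c->S5

Run two small machines in parallel and take their product. One (4 states) tracks the count of `a`s, saturating at 3; the other (3 states) tracks partial matches of the forbidden pattern `ba`. Each combined state is a pair, one component from each; accept when both components accept. Equivalent product states are then merged.
6 states suffice.
        a   b   c  
>* S0   S1  S2  S0 
 * S1   S3  S4  S1 
 * S2   S5  S2  S0 
 * S3   S5  S3  S3 
 * S4   S5  S4  S1 
   S5   S5  S5  S5 
(> = start, * = accepting)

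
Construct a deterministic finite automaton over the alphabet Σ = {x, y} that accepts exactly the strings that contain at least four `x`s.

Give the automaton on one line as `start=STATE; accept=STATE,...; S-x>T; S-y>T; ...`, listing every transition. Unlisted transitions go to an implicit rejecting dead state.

Only the number of `x`s matters, and only up to 5. Make a chain S0 → S1 → S2 → S3 → S4 → S5 advanced by each `x` (with S5 absorbing); every other symbol self-loops. The accepting set is {S4, S5}.
With 6 states:
        x   y  
>  S0   S1  S0 
   S1   S2  S1 
   S2   S3  S2 
   S3   S4  S3 
 * S4   S5  S4 
 * S5   S5  S5 
(> = start, * = accepting)

start=S0; accept=S4,S5; S0-x>S1; S0-y>S0; S1-x>S2; S1-y>S1; S2-x>S3; S2-y>S2; S3-x>S4; S3-y>S3; S4-x>S5; S4-y>S4; S5-x>S5; S5-y>S5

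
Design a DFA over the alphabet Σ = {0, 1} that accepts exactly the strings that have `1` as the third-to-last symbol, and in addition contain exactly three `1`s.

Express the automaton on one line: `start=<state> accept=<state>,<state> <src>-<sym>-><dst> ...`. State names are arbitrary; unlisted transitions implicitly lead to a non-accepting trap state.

Handle the two conditions separately and then intersect. One (15 states) tracks the last 3 symbols read; the other (5 states) tracks the count of `1`s, saturating at 4. Each combined state is a pair, one component from each; accept when both components accept. After merging equivalent states the machine shrinks.
A 15-state machine:
          0    1  
>  q0     q0   q1 
   q1     q2   q3 
   q2     q2   q4 
   q3     q5   q6 
   q4     q5   q7 
   q5     q8   q9 
 * q6    q10  q11 
   q7    q10  q11 
   q8     q8  q12 
 * q9    q13  q11 
 * q10   q14  q11 
   q11   q11  q11 
   q12   q13  q11 
   q13   q14  q11 
 * q14   q11  q11 
(> = start, * = accepting)

start=q0 accept=q6,q9,q10,q14 q0-0->q0 q0-1->q1 q1-0->q2 q1-1->q3 q2-0->q2 q2-1->q4 q3-0->q5 q3-1->q6 q4-0->q5 q4-1->q7 q5-0->q8 q5-1->q9 q6-0->q10 q6-1->q11 q7-0->q10 q7-1->q11 q8-0->q8 q8-1->q12 q9-0->q13 q9-1->q11 q10-0->q14 q10-1->q11 q11-0->q11 q11-1->q11 q12-0->q13 q12-1->q11 q13-0->q14 q13-1->q11 q14-0->q11 q14-1->q11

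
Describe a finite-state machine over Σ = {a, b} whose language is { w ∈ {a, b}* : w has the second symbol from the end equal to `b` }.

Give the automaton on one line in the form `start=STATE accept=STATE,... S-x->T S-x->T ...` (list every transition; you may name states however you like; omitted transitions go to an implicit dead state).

Because acceptance depends on a position counted from the end, the machine has to buffer the most recent 2 symbols. Make each state the string of the last up-to-2 symbols read; on input `x` shift the window left and append `x`. Accept when the buffered window has length 2 and begins with `b`.
With 7 states:
        a   b  
>  S0   S1  S2 
   S1   S3  S4 
   S2   S5  S6 
   S3   S3  S4 
   S4   S5  S6 
 * S5   S3  S4 
 * S6   S5  S6 
(> = start, * = accepting)

start=S0 accept=S5,S6 S0-a->S1 S0-b->S2 S1-a->S3 S1-b->S4 S2-a->S5 S2-b->S6 S3-a->S3 S3-b->S4 S4-a->S5 S4-b->S6 S5-a->S3 S5-b->S4 S6-a->S5 S6-b->S6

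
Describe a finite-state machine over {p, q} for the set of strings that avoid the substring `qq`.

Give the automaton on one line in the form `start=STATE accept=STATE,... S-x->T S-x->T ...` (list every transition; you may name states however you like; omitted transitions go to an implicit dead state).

start=A accept=A,B A-p->A A-q->B B-p->A B-q->C C-p->C C-q->C

This is the complement of 'contains `qq`'. Use the same substring-matching states — A through C holding how much of `qq` has just been matched — but flip the accepting set: everything except the trap C accepts.
3 states suffice.
       p  q 
>* A   A  B 
 * B   A  C 
   C   C  C 
(> = start, * = accepting)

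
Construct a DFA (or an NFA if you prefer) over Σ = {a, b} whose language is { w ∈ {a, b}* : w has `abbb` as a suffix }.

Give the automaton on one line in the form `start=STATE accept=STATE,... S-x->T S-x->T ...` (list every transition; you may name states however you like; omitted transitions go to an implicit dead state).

start=q0 accept=q4 q0-a->q1 q0-b->q0 q1-a->q1 q1-b->q2 q2-a->q1 q2-b->q3 q3-a->q1 q3-b->q4 q4-a->q1 q4-b->q0

Remember how much of `abbb` the current input suffix matches. State q0 means no match yet; q1 means the last symbol is `a`; q2 means the last 2 symbols are `ab`; q3 means the last 3 symbols are `abb`; q4 means the last 4 symbols are `abbb`. Only q4 accepts. On a mismatch, fall back to the longest proper suffix that is still a prefix of `abbb`.
A 5-state machine:
        a   b  
>  q0   q1  q0 
   q1   q1  q2 
   q2   q1  q3 
   q3   q1  q4 
 * q4   q1  q0 
(> = start, * = accepting)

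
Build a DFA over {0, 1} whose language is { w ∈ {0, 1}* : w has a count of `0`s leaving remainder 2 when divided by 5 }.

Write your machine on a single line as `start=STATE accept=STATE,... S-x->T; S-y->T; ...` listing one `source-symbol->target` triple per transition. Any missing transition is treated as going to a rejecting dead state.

The only thing that matters is how many `0`s have appeared, reduced mod 5. Use one state per residue: s0 for 0, …, s4 for 4. Reading `0` moves to the next residue; anything else stays put. s2 is accepting.
With 5 states:
        0   1  
>  s0   s1  s0 
   s1   s2  s1 
 * s2   s3  s2 
   s3   s4  s3 
   s4   s0  s4 
(> = start, * = accepting)

start=s0; accept=s2; s0-0->s1; s0-1->s0; s1-0->s2; s1-1->s1; s2-0->s3; s2-1->s2; s3-0->s4; s3-1->s3; s4-0->s0; s4-1->s4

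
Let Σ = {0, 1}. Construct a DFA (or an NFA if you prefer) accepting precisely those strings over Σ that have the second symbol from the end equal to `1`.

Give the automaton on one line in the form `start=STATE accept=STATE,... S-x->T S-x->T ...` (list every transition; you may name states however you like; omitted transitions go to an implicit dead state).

A DFA must remember the last 2 symbols (since which symbol is second-to-last isn't known until the input ends). Use one state per possible window of the last ≤2 symbols; accept from those whose window starts with `1`.
7 states suffice.
        0   1  
>  q0   q1  q2 
   q1   q3  q4 
   q2   q5  q6 
   q3   q3  q4 
   q4   q5  q6 
 * q5   q3  q4 
 * q6   q5  q6 
(> = start, * = accepting)

start=q0 accept=q5,q6 q0-0->q1 q0-1->q2 q1-0->q3 q1-1->q4 q2-0->q5 q2-1->q6 q3-0->q3 q3-1->q4 q4-0->q5 q4-1->q6 q5-0->q3 q5-1->q4 q6-0->q5 q6-1->q6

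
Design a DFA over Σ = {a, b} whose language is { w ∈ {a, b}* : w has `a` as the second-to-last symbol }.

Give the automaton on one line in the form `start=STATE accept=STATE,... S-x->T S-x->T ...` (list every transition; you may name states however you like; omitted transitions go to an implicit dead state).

A DFA must remember the last 2 symbols (since which symbol is second-to-last isn't known until the input ends). Use one state per possible window of the last ≤2 symbols; accept from those whose window starts with `a`.
With 7 states:
        a   b  
>  S0   S1  S2 
   S1   S3  S4 
   S2   S5  S6 
 * S3   S3  S4 
 * S4   S5  S6 
   S5   S3  S4 
   S6   S5  S6 
(> = start, * = accepting)

start=S0 accept=S3,S4 S0-a->S1 S0-b->S2 S1-a->S3 S1-b->S4 S2-a->S5 S2-b->S6 S3-a->S3 S3-b->S4 S4-a->S5 S4-b->S6 S5-a->S3 S5-b->S4 S6-a->S5 S6-b->S6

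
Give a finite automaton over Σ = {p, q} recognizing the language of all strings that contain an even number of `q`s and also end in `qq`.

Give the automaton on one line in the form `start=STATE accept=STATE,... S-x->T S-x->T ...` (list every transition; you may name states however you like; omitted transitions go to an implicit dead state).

start=A accept=D A-p->A A-q->B B-p->C B-q->D C-p->C C-q->A D-p->A D-q->B

Build one automaton per condition and run them in lockstep. The first has 2 states tracking the count of `q`s modulo 2; the second has 3 states tracking how much of the suffix `qq` has currently been matched. A product state is a pair (one from each), accepting exactly when both do. After merging equivalent states the machine shrinks.
With 4 states:
       p  q 
>  A   A  B 
   B   C  D 
   C   C  A 
 * D   A  B 
(> = start, * = accepting)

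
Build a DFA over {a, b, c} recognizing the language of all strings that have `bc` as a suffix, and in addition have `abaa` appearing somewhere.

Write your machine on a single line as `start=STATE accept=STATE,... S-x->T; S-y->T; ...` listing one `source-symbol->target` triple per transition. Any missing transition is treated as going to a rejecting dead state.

start=q0; accept=q6; q0-a->q1; q0-b->q0; q0-c->q0; q1-a->q1; q1-b->q2; q1-c->q0; q2-a->q3; q2-b->q0; q2-c->q0; q3-a->q4; q3-b->q2; q3-c->q0; q4-a->q4; q4-b->q5; q4-c->q4; q5-a->q4; q5-b->q5; q5-c->q6; q6-a->q4; q6-b->q5; q6-c->q4

Handle the two conditions separately and then intersect. The first has 3 states tracking how much of the suffix `bc` has currently been matched; the second has 5 states tracking whether and how much of `abaa` has been seen. A product state is a pair (one from each), accepting exactly when both do. Minimizing collapses redundant product states.
7 states suffice.
        a   b   c  
>  q0   q1  q0  q0 
   q1   q1  q2  q0 
   q2   q3  q0  q0 
   q3   q4  q2  q0 
   q4   q4  q5  q4 
   q5   q4  q5  q6 
 * q6   q4  q5  q4 
(> = start, * = accepting)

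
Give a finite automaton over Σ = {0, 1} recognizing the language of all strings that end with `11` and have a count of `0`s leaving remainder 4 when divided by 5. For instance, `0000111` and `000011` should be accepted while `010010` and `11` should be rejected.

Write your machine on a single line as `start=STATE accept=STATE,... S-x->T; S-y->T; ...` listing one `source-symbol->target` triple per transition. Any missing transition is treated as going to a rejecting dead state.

Run two small machines in parallel and take their product. The first has 3 states tracking how much of the suffix `11` has currently been matched; the second has 5 states tracking the count of `0`s modulo 5. A product state is a pair (one from each), accepting exactly when both do. Minimizing collapses redundant product states.
        0   1  
>  q0   q1  q0 
   q1   q2  q1 
   q2   q3  q2 
   q3   q4  q3 
   q4   q0  q5 
   q5   q0  q6 
 * q6   q0  q6 
(> = start, * = accepting)

start=q0; accept=q6; q0-0->q1; q0-1->q0; q1-0->q2; q1-1->q1; q2-0->q3; q2-1->q2; q3-0->q4; q3-1->q3; q4-0->q0; q4-1->q5; q5-0->q0; q5-1->q6; q6-0->q0; q6-1->q6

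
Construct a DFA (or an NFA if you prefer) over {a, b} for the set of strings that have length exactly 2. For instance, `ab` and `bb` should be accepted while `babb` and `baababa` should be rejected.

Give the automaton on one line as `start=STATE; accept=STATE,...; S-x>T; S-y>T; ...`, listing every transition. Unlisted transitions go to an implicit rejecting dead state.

start=s0; accept=s2; s0-a>s1; s0-b>s1; s1-a>s2; s1-b>s2; s2-a>s3; s2-b>s3; s3-a>s3; s3-b>s3

Count input length up to 3: every symbol moves from s0 toward s3, which means 'more than 2' and absorbs. Accept from {s2}.
        a   b  
>  s0   s1  s1 
   s1   s2  s2 
 * s2   s3  s3 
   s3   s3  s3 
(> = start, * = accepting)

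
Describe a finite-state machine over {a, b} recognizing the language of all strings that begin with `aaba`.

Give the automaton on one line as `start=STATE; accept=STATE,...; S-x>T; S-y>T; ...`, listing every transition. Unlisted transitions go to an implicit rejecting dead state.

Walk along `aaba` while the input agrees: from S0 take `a` to S1, and so on. Any deviation drops to the rejecting sink S5. Once S4 is reached the prefix is confirmed and every continuation is accepted.
With 6 states:
        a   b  
>  S0   S1  S5 
   S1   S2  S5 
   S2   S5  S3 
   S3   S4  S5 
 * S4   S4  S4 
   S5   S5  S5 
(> = start, * = accepting)

start=S0; accept=S4; S0-a>S1; S0-b>S5; S1-a>S2; S1-b>S5; S2-a>S5; S2-b>S3; S3-a>S4; S3-b>S5; S4-a>S4; S4-b>S4; S5-a>S5; S5-b>S5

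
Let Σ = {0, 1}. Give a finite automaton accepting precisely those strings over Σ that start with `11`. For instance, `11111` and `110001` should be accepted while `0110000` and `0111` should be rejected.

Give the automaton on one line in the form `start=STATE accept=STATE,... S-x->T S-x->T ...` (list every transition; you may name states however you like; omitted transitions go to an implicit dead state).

Walk along `11` while the input agrees: from q0 take `1` to q1, and so on. Any deviation drops to the rejecting sink q3. Once q2 is reached the prefix is confirmed and every continuation is accepted.
        0   1  
>  q0   q3  q1 
   q1   q3  q2 
 * q2   q2  q2 
   q3   q3  q3 
(> = start, * = accepting)

start=q0 accept=q2 q0-0->q3 q0-1->q1 q1-0->q3 q1-1->q2 q2-0->q2 q2-1->q2 q3-0->q3 q3-1->q3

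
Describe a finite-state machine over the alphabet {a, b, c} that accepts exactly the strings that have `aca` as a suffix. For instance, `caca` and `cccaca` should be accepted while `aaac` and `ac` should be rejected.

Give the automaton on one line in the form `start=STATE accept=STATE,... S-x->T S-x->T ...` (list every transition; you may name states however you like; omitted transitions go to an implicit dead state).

start=q0 accept=q3 q0-a->q1 q0-b->q0 q0-c->q0 q1-a->q1 q1-b->q0 q1-c->q2 q2-a->q3 q2-b->q0 q2-c->q0 q3-a->q1 q3-b->q0 q3-c->q2

Remember how much of `aca` the current input suffix matches. State q0 means no match yet; q1 means the last symbol is `a`; q2 means the last 2 symbols are `ac`; q3 means the last 3 symbols are `aca`. Only q3 accepts. On a mismatch, fall back to the longest proper suffix that is still a prefix of `aca`.
With 4 states:
        a   b   c  
>  q0   q1  q0  q0 
   q1   q1  q0  q2 
   q2   q3  q0  q0 
 * q3   q1  q0  q2 
(> = start, * = accepting)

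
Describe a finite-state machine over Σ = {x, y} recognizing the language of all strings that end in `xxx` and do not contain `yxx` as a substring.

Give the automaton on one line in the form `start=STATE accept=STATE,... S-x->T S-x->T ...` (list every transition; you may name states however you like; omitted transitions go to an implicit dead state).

Handle the two conditions separately and then intersect. One (4 states) tracks how much of the suffix `xxx` has currently been matched; the other (4 states) tracks partial matches of the forbidden pattern `yxx`. Each combined state is a pair, one component from each; accept when both components accept.
10 states suffice.
        x   y  
>  q0   q1  q2 
   q1   q3  q2 
   q2   q4  q2 
   q3   q5  q2 
   q4   q6  q2 
 * q5   q5  q2 
   q6   q7  q8 
   q7   q7  q8 
   q8   q9  q8 
   q9   q6  q8 
(> = start, * = accepting)

start=q0 accept=q5 q0-x->q1 q0-y->q2 q1-x->q3 q1-y->q2 q2-x->q4 q2-y->q2 q3-x->q5 q3-y->q2 q4-x->q6 q4-y->q2 q5-x->q5 q5-y->q2 q6-x->q7 q6-y->q8 q7-x->q7 q7-y->q8 q8-x->q9 q8-y->q8 q9-x->q6 q9-y->q8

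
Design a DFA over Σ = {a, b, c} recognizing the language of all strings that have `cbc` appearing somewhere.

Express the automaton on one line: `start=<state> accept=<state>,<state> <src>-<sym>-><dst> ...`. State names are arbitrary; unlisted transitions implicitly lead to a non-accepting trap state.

States s0..s2 record the length of the longest prefix of `cbc` that matches the current input suffix. Reaching s3 means `cbc` has been seen, and we stay there forever. Accept from s3.
4 states suffice.
        a   b   c  
>  s0   s0  s0  s1 
   s1   s0  s2  s1 
   s2   s0  s0  s3 
 * s3   s3  s3  s3 
(> = start, * = accepting)

start=s0 accept=s3 s0-a->s0 s0-b->s0 s0-c->s1 s1-a->s0 s1-b->s2 s1-c->s1 s2-a->s0 s2-b->s0 s2-c->s3 s3-a->s3 s3-b->s3 s3-c->s3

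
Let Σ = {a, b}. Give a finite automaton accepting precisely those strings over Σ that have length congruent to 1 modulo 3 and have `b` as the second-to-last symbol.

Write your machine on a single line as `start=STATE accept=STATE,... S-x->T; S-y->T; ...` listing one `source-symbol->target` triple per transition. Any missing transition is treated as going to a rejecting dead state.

start=s0; accept=s4; s0-a->s1; s0-b->s1; s1-a->s2; s1-b->s2; s2-a->s0; s2-b->s3; s3-a->s4; s3-b->s4; s4-a->s2; s4-b->s2

Handle the two conditions separately and then intersect. One (3 states) tracks the input length modulo 3; the other (7 states) tracks the last 2 symbols read. Each combined state is a pair, one component from each; accept when both components accept. Minimizing collapses redundant product states.
5 states suffice.
        a   b  
>  s0   s1  s1 
   s1   s2  s2 
   s2   s0  s3 
   s3   s4  s4 
 * s4   s2  s2 
(> = start, * = accepting)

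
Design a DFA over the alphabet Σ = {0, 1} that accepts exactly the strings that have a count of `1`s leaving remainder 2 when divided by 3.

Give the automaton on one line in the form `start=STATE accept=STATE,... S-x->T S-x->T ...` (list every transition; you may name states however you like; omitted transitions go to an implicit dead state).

Keep the running count of `1`s modulo 3: each `1` advances along the cycle A → B → C → A while other symbols loop. Accept at C.
3 states suffice.
       0  1 
>  A   A  B 
   B   B  C 
 * C   C  A 
(> = start, * = accepting)

start=A accept=C A-0->A A-1->B B-0->B B-1->C C-0->C C-1->A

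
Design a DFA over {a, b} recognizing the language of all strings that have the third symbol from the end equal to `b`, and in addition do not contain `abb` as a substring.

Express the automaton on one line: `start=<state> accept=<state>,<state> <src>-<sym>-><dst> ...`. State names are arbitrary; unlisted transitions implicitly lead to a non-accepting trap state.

Handle the two conditions separately and then intersect. The first has 15 states tracking the last 3 symbols read; the second has 4 states tracking partial matches of the forbidden pattern `abb`. A product state is a pair (one from each), accepting exactly when both do. After merging equivalent states the machine shrinks.
11 states suffice.
          a    b  
>  S0     S1   S2 
   S1     S1   S3 
   S2     S4   S5 
   S3     S4   S6 
   S4     S7   S8 
   S5     S9  S10 
   S6     S6   S6 
 * S7     S1   S3 
 * S8     S4   S6 
 * S9     S7   S8 
 * S10    S9  S10 
(> = start, * = accepting)

start=S0 accept=S7,S8,S9,S10 S0-a->S1 S0-b->S2 S1-a->S1 S1-b->S3 S2-a->S4 S2-b->S5 S3-a->S4 S3-b->S6 S4-a->S7 S4-b->S8 S5-a->S9 S5-b->S10 S6-a->S6 S6-b->S6 S7-a->S1 S7-b->S3 S8-a->S4 S8-b->S6 S9-a->S7 S9-b->S8 S10-a->S9 S10-b->S10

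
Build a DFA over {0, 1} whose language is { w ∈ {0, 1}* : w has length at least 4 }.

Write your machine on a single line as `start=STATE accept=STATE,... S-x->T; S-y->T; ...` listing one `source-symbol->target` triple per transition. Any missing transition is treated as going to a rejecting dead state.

start=q0; accept=q4,q5; q0-0->q1; q0-1->q1; q1-0->q2; q1-1->q2; q2-0->q3; q2-1->q3; q3-0->q4; q3-1->q4; q4-0->q5; q4-1->q5; q5-0->q5; q5-1->q5

We only need to distinguish lengths 0, 1, …, 4, and '>4'. Chain q0 → q1 → q2 → q3 → q4 → q5 on every symbol, with q5 looping. Accepting states: {q4, q5}.
6 states suffice.
        0   1  
>  q0   q1  q1 
   q1   q2  q2 
   q2   q3  q3 
   q3   q4  q4 
 * q4   q5  q5 
 * q5   q5  q5 
(> = start, * = accepting)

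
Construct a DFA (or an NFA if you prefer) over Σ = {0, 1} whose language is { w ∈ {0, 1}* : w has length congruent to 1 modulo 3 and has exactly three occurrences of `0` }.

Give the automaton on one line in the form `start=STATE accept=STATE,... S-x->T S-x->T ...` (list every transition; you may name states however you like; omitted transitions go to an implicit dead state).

start=q0 accept=q10 q0-0->q1 q0-1->q2 q1-0->q3 q1-1->q4 q2-0->q4 q2-1->q5 q3-0->q6 q3-1->q7 q4-0->q7 q4-1->q8 q5-0->q8 q5-1->q0 q6-0->q9 q6-1->q10 q7-0->q10 q7-1->q11 q8-0->q11 q8-1->q1 q9-0->q12 q9-1->q12 q10-0->q12 q10-1->q13 q11-0->q13 q11-1->q3 q12-0->q14 q12-1->q14 q13-0->q14 q13-1->q6 q14-0->q9 q14-1->q9

Build one automaton per condition and run them in lockstep. One (3 states) tracks the input length modulo 3; the other (5 states) tracks the count of `0`s, saturating at 4. Each combined state is a pair, one component from each; accept when both components accept.
With 15 states:
          0    1  
>  q0     q1   q2 
   q1     q3   q4 
   q2     q4   q5 
   q3     q6   q7 
   q4     q7   q8 
   q5     q8   q0 
   q6     q9  q10 
   q7    q10  q11 
   q8    q11   q1 
   q9    q12  q12 
 * q10   q12  q13 
   q11   q13   q3 
   q12   q14  q14 
   q13   q14   q6 
   q14    q9   q9 
(> = start, * = accepting)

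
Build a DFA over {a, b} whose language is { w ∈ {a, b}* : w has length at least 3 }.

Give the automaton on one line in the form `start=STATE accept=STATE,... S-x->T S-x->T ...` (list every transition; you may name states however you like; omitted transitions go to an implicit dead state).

start=q0 accept=q3,q4 q0-a->q1 q0-b->q1 q1-a->q2 q1-b->q2 q2-a->q3 q2-b->q3 q3-a->q4 q3-b->q4 q4-a->q4 q4-b->q4

We only need to distinguish lengths 0, 1, …, 3, and '>3'. Chain q0 → q1 → q2 → q3 → q4 on every symbol, with q4 looping. Accepting states: {q3, q4}.
With 5 states:
        a   b  
>  q0   q1  q1 
   q1   q2  q2 
   q2   q3  q3 
 * q3   q4  q4 
 * q4   q4  q4 
(> = start, * = accepting)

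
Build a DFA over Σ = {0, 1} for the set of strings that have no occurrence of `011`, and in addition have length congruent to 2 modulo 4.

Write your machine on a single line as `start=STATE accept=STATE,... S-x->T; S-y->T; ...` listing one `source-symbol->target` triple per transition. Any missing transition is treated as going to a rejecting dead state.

Handle the two conditions separately and then intersect. The first has 4 states tracking partial matches of the forbidden pattern `011`; the second has 4 states tracking the input length modulo 4. A product state is a pair (one from each), accepting exactly when both do.
16 states suffice.
       0  1 
>  A   B  C 
   B   D  E 
   C   D  F 
 * D   G  H 
 * E   G  I 
 * F   G  J 
   G   K  L 
   H   K  M 
   I   M  M 
   J   K  A 
   K   B  N 
   L   B  O 
   M   O  O 
   N   D  P 
   O   P  P 
   P   I  I 
(> = start, * = accepting)

start=A; accept=D,E,F; A-0->B; A-1->C; B-0->D; B-1->E; C-0->D; C-1->F; D-0->G; D-1->H; E-0->G; E-1->I; F-0->G; F-1->J; G-0->K; G-1->L; H-0->K; H-1->M; I-0->M; I-1->M; J-0->K; J-1->A; K-0->B; K-1->N; L-0->B; L-1->O; M-0->O; M-1->O; N-0->D; N-1->P; O-0->P; O-1->P; P-0->I; P-1->I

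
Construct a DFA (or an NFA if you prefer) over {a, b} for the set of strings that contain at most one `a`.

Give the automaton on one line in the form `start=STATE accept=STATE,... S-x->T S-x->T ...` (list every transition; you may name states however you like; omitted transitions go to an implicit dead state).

start=S0 accept=S0,S1 S0-a->S1 S0-b->S0 S1-a->S2 S1-b->S1 S2-a->S2 S2-b->S2

Count `a`s, saturating at 2: state S0 means no `a` yet, S1 means one `a` seen, S2 means more than one. Each `a` increments (capped at S2); other symbols loop. Accept from {S0, S1}.
With 3 states:
        a   b  
>* S0   S1  S0 
 * S1   S2  S1 
   S2   S2  S2 
(> = start, * = accepting)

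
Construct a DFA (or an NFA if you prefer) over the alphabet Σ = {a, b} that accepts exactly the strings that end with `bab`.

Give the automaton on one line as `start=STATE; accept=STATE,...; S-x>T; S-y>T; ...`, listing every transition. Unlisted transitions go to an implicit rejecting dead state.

start=q0; accept=q3; q0-a>q0; q0-b>q1; q1-a>q2; q1-b>q1; q2-a>q0; q2-b>q3; q3-a>q2; q3-b>q1

Let each state record the length of the longest suffix of the input read so far that is also a prefix of `bab`. q1 means the last symbol is `b`; q2 means the last 2 symbols are `ba`; q3 means the last 3 symbols are `bab`. Accept only at q3, where the string currently ends in `bab`.
A 4-state machine:
        a   b  
>  q0   q0  q1 
   q1   q2  q1 
   q2   q0  q3 
 * q3   q2  q1 
(> = start, * = accepting)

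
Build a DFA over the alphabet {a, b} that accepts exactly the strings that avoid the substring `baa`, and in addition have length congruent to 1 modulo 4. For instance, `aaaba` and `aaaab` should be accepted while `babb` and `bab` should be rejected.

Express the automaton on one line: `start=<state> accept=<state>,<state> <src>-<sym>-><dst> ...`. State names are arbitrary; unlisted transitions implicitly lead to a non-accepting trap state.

Build one automaton per condition and run them in lockstep. The first has 4 states tracking partial matches of the forbidden pattern `baa`; the second has 4 states tracking the input length modulo 4. A product state is a pair (one from each), accepting exactly when both do. Minimizing collapses redundant product states.
With 13 states:
          a    b  
>  s0     s1   s2 
 * s1     s3   s4 
 * s2     s5   s4 
   s3     s6   s7 
   s4     s8   s7 
   s5     s9   s7 
   s6     s0  s10 
   s7    s11  s10 
   s8     s9  s10 
   s9     s9   s9 
   s10   s12   s2 
   s11    s9   s2 
 * s12    s9   s4 
(> = start, * = accepting)

start=s0 accept=s1,s2,s12 s0-a->s1 s0-b->s2 s1-a->s3 s1-b->s4 s2-a->s5 s2-b->s4 s3-a->s6 s3-b->s7 s4-a->s8 s4-b->s7 s5-a->s9 s5-b->s7 s6-a->s0 s6-b->s10 s7-a->s11 s7-b->s10 s8-a->s9 s8-b->s10 s9-a->s9 s9-b->s9 s10-a->s12 s10-b->s2 s11-a->s9 s11-b->s2 s12-a->s9 s12-b->s4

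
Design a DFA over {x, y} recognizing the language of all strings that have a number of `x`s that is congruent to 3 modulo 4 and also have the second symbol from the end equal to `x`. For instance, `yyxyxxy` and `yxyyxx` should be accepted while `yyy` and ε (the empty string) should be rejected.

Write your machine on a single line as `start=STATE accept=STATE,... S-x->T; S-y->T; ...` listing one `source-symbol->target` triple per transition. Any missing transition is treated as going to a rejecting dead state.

start=q0; accept=q7,q12; q0-x->q1; q0-y->q2; q1-x->q3; q1-y->q4; q2-x->q5; q2-y->q6; q3-x->q7; q3-y->q8; q4-x->q9; q4-y->q10; q5-x->q3; q5-y->q4; q6-x->q5; q6-y->q6; q7-x->q11; q7-y->q12; q8-x->q13; q8-y->q14; q9-x->q7; q9-y->q8; q10-x->q9; q10-y->q10; q11-x->q15; q11-y->q16; q12-x->q17; q12-y->q18; q13-x->q11; q13-y->q12; q14-x->q13; q14-y->q14; q15-x->q3; q15-y->q4; q16-x->q5; q16-y->q6; q17-x->q15; q17-y->q16; q18-x->q17; q18-y->q18

Handle the two conditions separately and then intersect. One (4 states) tracks the count of `x`s modulo 4; the other (7 states) tracks the last 2 symbols read. Each combined state is a pair, one component from each; accept when both components accept.
With 19 states:
          x    y  
>  q0     q1   q2 
   q1     q3   q4 
   q2     q5   q6 
   q3     q7   q8 
   q4     q9  q10 
   q5     q3   q4 
   q6     q5   q6 
 * q7    q11  q12 
   q8    q13  q14 
   q9     q7   q8 
   q10    q9  q10 
   q11   q15  q16 
 * q12   q17  q18 
   q13   q11  q12 
   q14   q13  q14 
   q15    q3   q4 
   q16    q5   q6 
   q17   q15  q16 
   q18   q17  q18 
(> = start, * = accepting)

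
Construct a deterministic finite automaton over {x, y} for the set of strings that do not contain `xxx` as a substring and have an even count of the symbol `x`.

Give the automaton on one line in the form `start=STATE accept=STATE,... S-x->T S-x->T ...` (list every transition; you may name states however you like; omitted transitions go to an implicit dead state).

start=S0 accept=S0,S2,S5 S0-x->S1 S0-y->S0 S1-x->S2 S1-y->S3 S2-x->S4 S2-y->S0 S3-x->S5 S3-y->S3 S4-x->S6 S4-y->S4 S5-x->S7 S5-y->S0 S6-x->S4 S6-y->S6 S7-x->S6 S7-y->S3

Run two small machines in parallel and take their product. One (4 states) tracks partial matches of the forbidden pattern `xxx`; the other (2 states) tracks the count of `x`s modulo 2. Each combined state is a pair, one component from each; accept when both components accept.
8 states suffice.
        x   y  
>* S0   S1  S0 
   S1   S2  S3 
 * S2   S4  S0 
   S3   S5  S3 
   S4   S6  S4 
 * S5   S7  S0 
   S6   S4  S6 
   S7   S6  S3 
(> = start, * = accepting)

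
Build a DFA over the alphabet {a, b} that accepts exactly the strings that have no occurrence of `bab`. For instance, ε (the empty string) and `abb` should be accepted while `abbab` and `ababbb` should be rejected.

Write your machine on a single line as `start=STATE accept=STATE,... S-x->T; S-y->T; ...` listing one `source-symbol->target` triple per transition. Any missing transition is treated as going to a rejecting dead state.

start=q0; accept=q0,q1,q2; q0-a->q0; q0-b->q1; q1-a->q2; q1-b->q1; q2-a->q0; q2-b->q3; q3-a->q3; q3-b->q3

This is the complement of 'contains `bab`'. Use the same substring-matching states — q0 through q3 holding how much of `bab` has just been matched — but flip the accepting set: everything except the trap q3 accepts.
A 4-state machine:
        a   b  
>* q0   q0  q1 
 * q1   q2  q1 
 * q2   q0  q3 
   q3   q3  q3 
(> = start, * = accepting)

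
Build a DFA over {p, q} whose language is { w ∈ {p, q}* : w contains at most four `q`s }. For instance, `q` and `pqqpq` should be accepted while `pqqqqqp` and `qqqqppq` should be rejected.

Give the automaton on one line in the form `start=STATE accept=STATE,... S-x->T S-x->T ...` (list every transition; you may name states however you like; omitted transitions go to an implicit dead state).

Count `q`s, saturating at 5: states s0 through s4 mean 0 through 4 `q`s seen; s5 means more than 4. Each `q` increments (capped at s5); other symbols loop. Accept from {s0, s1, s2, s3, s4}.
With 6 states:
        p   q  
>* s0   s0  s1 
 * s1   s1  s2 
 * s2   s2  s3 
 * s3   s3  s4 
 * s4   s4  s5 
   s5   s5  s5 
(> = start, * = accepting)

start=s0 accept=s0,s1,s2,s3,s4 s0-p->s0 s0-q->s1 s1-p->s1 s1-q->s2 s2-p->s2 s2-q->s3 s3-p->s3 s3-q->s4 s4-p->s4 s4-q->s5 s5-p->s5 s5-q->s5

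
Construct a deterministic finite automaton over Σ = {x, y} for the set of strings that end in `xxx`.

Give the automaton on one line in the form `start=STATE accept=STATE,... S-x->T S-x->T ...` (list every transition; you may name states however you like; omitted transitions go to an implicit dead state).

start=S0 accept=S3 S0-x->S1 S0-y->S0 S1-x->S2 S1-y->S0 S2-x->S3 S2-y->S0 S3-x->S3 S3-y->S0

Remember how much of `xxx` the current input suffix matches. State S0 means no match yet; S1 means the last symbol is `x`; S2 means the last 2 symbols are `xx`; S3 means the last 3 symbols are `xxx`. Only S3 accepts. On a mismatch, fall back to the longest proper suffix that is still a prefix of `xxx`.
With 4 states:
        x   y  
>  S0   S1  S0 
   S1   S2  S0 
   S2   S3  S0 
 * S3   S3  S0 
(> = start, * = accepting)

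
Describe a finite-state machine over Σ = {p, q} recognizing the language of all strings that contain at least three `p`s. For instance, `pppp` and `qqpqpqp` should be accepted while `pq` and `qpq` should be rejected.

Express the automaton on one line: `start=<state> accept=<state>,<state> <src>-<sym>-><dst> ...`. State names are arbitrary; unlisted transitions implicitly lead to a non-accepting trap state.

start=A accept=D,E A-p->B A-q->A B-p->C B-q->B C-p->D C-q->C D-p->E D-q->D E-p->E E-q->E

Count `p`s, saturating at 4: states A through D mean 0 through 3 `p`s seen; E means more than 3. Each `p` increments (capped at E); other symbols loop. Accept from {D, E}.
       p  q 
>  A   B  A 
   B   C  B 
   C   D  C 
 * D   E  D 
 * E   E  E 
(> = start, * = accepting)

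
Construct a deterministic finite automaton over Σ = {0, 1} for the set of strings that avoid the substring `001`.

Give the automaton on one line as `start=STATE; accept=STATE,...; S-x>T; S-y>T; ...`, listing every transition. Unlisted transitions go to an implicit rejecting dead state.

This is the complement of 'contains `001`'. Use the same substring-matching states — S0 through S3 holding how much of `001` has just been matched — but flip the accepting set: everything except the trap S3 accepts.
        0   1  
>* S0   S1  S0 
 * S1   S2  S0 
 * S2   S2  S3 
   S3   S3  S3 
(> = start, * = accepting)

start=S0; accept=S0,S1,S2; S0-0>S1; S0-1>S0; S1-0>S2; S1-1>S0; S2-0>S2; S2-1>S3; S3-0>S3; S3-1>S3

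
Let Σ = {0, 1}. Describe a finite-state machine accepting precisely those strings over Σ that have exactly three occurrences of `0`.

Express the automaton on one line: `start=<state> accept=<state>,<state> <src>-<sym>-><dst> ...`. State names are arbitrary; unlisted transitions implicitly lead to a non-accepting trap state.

start=q0 accept=q3 q0-0->q1 q0-1->q0 q1-0->q2 q1-1->q1 q2-0->q3 q2-1->q2 q3-0->q4 q3-1->q3 q4-0->q4 q4-1->q4

Only the number of `0`s matters, and only up to 4. Make a chain q0 → q1 → q2 → q3 → q4 advanced by each `0` (with q4 absorbing); every other symbol self-loops. The accepting set is {q3}.
5 states suffice.
        0   1  
>  q0   q1  q0 
   q1   q2  q1 
   q2   q3  q2 
 * q3   q4  q3 
   q4   q4  q4 
(> = start, * = accepting)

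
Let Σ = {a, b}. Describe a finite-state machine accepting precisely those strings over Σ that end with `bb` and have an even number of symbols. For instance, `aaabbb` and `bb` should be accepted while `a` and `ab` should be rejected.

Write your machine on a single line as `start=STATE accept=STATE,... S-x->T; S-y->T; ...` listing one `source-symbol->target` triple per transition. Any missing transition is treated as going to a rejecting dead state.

start=s0; accept=s3; s0-a->s1; s0-b->s2; s1-a->s0; s1-b->s0; s2-a->s0; s2-b->s3; s3-a->s1; s3-b->s2

Run two small machines in parallel and take their product. The first has 3 states tracking how much of the suffix `bb` has currently been matched; the second has 2 states tracking the input length modulo 2. A product state is a pair (one from each), accepting exactly when both do. After merging equivalent states the machine shrinks.
        a   b  
>  s0   s1  s2 
   s1   s0  s0 
   s2   s0  s3 
 * s3   s1  s2 
(> = start, * = accepting)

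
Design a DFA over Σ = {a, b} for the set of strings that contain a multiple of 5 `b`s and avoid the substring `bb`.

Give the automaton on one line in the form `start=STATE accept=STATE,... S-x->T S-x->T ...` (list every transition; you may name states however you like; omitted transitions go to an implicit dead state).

start=s0 accept=s0,s10 s0-a->s0 s0-b->s1 s1-a->s2 s1-b->s3 s2-a->s2 s2-b->s4 s3-a->s3 s3-b->s3 s4-a->s5 s4-b->s3 s5-a->s5 s5-b->s6 s6-a->s7 s6-b->s3 s7-a->s7 s7-b->s8 s8-a->s9 s8-b->s3 s9-a->s9 s9-b->s10 s10-a->s0 s10-b->s3

Handle the two conditions separately and then intersect. The first has 5 states tracking the count of `b`s modulo 5; the second has 3 states tracking partial matches of the forbidden pattern `bb`. A product state is a pair (one from each), accepting exactly when both do. Equivalent product states are then merged.
An 11-state machine:
          a    b  
>* s0     s0   s1 
   s1     s2   s3 
   s2     s2   s4 
   s3     s3   s3 
   s4     s5   s3 
   s5     s5   s6 
   s6     s7   s3 
   s7     s7   s8 
   s8     s9   s3 
   s9     s9  s10 
 * s10    s0   s3 
(> = start, * = accepting)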